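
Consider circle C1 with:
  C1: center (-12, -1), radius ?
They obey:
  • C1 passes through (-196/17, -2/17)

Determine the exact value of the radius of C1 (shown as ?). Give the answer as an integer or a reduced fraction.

1

1. [C1∋P]  r_C1² − 1 = 0  ⇒  r_C1 = 1 (r>0 drops 1)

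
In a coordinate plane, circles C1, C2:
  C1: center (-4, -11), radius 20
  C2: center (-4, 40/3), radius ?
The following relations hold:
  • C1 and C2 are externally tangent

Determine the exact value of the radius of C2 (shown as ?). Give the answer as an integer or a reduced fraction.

1. [ext C1·C2]  r_C2² + 40r_C2 − 1729/9 = 0  ⇒  r_C2 = 13/3 (r>0 drops 1)

13/3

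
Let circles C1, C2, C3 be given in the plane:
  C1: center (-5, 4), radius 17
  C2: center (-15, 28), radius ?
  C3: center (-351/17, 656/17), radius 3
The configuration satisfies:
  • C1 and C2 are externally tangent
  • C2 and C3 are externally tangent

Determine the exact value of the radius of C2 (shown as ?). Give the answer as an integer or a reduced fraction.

1. [ext C1·C2]  r_C2² + 34r_C2 − 387 = 0  ⇒  r_C2 = 9 (r>0 drops 1)
2. [ext C2·C3]  r_C2² + 6r_C2 − 135 = 0  ⇒  r_C2 = 9 (r>0 drops 1)

9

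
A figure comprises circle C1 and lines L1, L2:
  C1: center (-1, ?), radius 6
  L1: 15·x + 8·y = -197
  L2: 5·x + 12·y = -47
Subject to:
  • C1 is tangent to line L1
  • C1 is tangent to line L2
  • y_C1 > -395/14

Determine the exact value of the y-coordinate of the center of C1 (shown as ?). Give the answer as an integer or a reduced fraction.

-10

1. [C1‖L1]  y_C1² + (91/2)y_C1 + 355 = 0  ⇒  y_C1 = -71/2 or -10
2. [C1‖L2]  y_C1² + 7y_C1 − 30 = 0  ⇒  y_C1 = -10 or 3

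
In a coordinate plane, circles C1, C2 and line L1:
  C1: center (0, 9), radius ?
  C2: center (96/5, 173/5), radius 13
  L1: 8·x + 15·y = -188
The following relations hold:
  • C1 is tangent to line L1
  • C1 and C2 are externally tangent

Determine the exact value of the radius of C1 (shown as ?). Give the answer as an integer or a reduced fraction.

1. [C1‖L1]  r_C1² − 361 = 0  ⇒  r_C1 = 19 (r>0 drops 1)
2. [ext C1·C2]  r_C1² + 26r_C1 − 855 = 0  ⇒  r_C1 = 19 (r>0 drops 1)

19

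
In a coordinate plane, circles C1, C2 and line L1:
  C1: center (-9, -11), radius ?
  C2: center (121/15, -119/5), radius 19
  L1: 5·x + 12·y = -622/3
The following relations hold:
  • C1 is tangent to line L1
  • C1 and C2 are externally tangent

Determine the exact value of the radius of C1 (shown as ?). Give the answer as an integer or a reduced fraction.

1. [C1‖L1]  r_C1² − 49/9 = 0  ⇒  r_C1 = 7/3 (r>0 drops 1)
2. [ext C1·C2]  r_C1² + 38r_C1 − 847/9 = 0  ⇒  r_C1 = 7/3 (r>0 drops 1)

7/3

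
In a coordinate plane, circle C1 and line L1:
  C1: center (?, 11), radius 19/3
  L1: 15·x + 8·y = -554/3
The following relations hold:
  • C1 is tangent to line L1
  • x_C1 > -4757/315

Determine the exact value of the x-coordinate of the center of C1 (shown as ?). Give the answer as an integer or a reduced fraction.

-11

1. [C1‖L1]  x_C1² + (1636/45)x_C1 + 12551/45 = 0  ⇒  x_C1 = -1141/45 or -11
2. given x_C1 > -4757/315: keep -11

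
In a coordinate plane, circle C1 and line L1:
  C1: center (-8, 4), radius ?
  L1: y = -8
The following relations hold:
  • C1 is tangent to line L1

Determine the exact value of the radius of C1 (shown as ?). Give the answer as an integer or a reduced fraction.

12

1. [C1‖L1]  r_C1² − 144 = 0  ⇒  r_C1 = 12 (r>0 drops 1)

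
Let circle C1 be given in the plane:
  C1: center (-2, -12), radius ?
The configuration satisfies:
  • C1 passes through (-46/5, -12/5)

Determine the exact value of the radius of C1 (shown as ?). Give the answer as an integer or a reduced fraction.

1. [C1∋P]  r_C1² − 144 = 0  ⇒  r_C1 = 12 (r>0 drops 1)

12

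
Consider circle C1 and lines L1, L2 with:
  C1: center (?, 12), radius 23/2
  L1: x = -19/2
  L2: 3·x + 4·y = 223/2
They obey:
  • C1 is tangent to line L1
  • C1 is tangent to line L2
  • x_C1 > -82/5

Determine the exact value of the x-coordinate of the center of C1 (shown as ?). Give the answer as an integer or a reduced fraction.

1. [C1‖L1]  x_C1² + 19x_C1 − 42 = 0  ⇒  x_C1 = -21 or 2
2. [C1‖L2]  x_C1² − (127/3)x_C1 + 242/3 = 0  ⇒  x_C1 = 2 or 121/3

2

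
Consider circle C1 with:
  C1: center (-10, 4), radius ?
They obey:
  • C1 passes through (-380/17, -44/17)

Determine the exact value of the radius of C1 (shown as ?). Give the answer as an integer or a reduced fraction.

14

1. [C1∋P]  r_C1² − 196 = 0  ⇒  r_C1 = 14 (r>0 drops 1)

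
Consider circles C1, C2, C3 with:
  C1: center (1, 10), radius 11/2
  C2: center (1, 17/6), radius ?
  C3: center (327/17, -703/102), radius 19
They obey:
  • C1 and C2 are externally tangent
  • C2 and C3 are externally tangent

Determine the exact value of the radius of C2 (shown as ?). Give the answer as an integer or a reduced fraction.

1. [ext C1·C2]  r_C2² + 11r_C2 − 190/9 = 0  ⇒  r_C2 = 5/3 (r>0 drops 1)
2. [ext C2·C3]  r_C2² + 38r_C2 − 595/9 = 0  ⇒  r_C2 = 5/3 (r>0 drops 1)

5/3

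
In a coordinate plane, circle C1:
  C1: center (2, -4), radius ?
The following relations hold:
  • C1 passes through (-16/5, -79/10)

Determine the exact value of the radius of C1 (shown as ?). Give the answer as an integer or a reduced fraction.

1. [C1∋P]  r_C1² − 169/4 = 0  ⇒  r_C1 = 13/2 (r>0 drops 1)

13/2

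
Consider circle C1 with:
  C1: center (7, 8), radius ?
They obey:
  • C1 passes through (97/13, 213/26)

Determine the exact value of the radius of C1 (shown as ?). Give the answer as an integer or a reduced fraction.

1/2

1. [C1∋P]  r_C1² − 1/4 = 0  ⇒  r_C1 = 1/2 (r>0 drops 1)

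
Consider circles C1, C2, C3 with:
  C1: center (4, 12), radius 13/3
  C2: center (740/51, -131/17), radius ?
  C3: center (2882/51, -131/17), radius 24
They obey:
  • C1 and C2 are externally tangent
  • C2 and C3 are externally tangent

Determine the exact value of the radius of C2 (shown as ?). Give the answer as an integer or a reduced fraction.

18

1. [ext C1·C2]  r_C2² + (26/3)r_C2 − 480 = 0  ⇒  r_C2 = 18 (r>0 drops 1)
2. [ext C2·C3]  r_C2² + 48r_C2 − 1188 = 0  ⇒  r_C2 = 18 (r>0 drops 1)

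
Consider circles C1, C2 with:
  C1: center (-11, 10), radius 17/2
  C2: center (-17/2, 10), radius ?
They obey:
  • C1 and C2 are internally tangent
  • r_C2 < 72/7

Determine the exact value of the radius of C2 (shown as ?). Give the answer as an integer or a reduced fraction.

1. [int C1,C2]  r_C2² − 17r_C2 + 66 = 0  ⇒  r_C2 = 6 or 11
2. given r_C2 < 72/7: keep 6

6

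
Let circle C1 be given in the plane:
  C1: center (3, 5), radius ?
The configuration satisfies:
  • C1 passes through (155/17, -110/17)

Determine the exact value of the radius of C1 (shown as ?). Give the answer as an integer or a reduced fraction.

13

1. [C1∋P]  r_C1² − 169 = 0  ⇒  r_C1 = 13 (r>0 drops 1)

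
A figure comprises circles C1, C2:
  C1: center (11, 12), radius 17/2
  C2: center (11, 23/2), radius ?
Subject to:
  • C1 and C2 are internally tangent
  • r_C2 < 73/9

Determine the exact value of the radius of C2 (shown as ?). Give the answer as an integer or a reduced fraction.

8

1. [int C1,C2]  r_C2² − 17r_C2 + 72 = 0  ⇒  r_C2 = 8 or 9
2. given r_C2 < 73/9: keep 8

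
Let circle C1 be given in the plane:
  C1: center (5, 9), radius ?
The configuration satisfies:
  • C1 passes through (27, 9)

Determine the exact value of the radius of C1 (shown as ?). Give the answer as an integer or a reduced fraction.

1. [C1∋P]  r_C1² − 484 = 0  ⇒  r_C1 = 22 (r>0 drops 1)

22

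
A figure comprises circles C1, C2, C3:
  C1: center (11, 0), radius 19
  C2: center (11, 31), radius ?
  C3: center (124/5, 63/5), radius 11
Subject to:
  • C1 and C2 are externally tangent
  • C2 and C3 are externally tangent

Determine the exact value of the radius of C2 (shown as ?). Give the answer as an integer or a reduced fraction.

12

1. [ext C1·C2]  r_C2² + 38r_C2 − 600 = 0  ⇒  r_C2 = 12 (r>0 drops 1)
2. [ext C2·C3]  r_C2² + 22r_C2 − 408 = 0  ⇒  r_C2 = 12 (r>0 drops 1)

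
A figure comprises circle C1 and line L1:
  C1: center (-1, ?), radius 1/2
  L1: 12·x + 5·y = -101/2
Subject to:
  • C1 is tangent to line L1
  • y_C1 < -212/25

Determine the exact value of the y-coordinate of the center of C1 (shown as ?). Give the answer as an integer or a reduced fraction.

1. [C1‖L1]  y_C1² + (77/5)y_C1 + 288/5 = 0  ⇒  y_C1 = -9 or -32/5
2. given y_C1 < -212/25: keep -9

-9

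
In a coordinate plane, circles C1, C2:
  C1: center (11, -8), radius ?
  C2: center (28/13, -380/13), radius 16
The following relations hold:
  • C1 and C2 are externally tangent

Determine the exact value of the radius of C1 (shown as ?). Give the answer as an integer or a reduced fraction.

7

1. [ext C1·C2]  r_C1² + 32r_C1 − 273 = 0  ⇒  r_C1 = 7 (r>0 drops 1)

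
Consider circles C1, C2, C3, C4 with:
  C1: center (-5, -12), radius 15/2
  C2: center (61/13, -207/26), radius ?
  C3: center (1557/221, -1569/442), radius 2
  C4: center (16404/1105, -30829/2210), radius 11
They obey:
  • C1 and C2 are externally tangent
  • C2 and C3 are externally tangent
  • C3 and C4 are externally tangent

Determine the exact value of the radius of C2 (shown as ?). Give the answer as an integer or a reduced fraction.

1. [ext C1·C2]  r_C2² + 15r_C2 − 54 = 0  ⇒  r_C2 = 3 (r>0 drops 1)
2. [ext C2·C3]  r_C2² + 4r_C2 − 21 = 0  ⇒  r_C2 = 3 (r>0 drops 1)

3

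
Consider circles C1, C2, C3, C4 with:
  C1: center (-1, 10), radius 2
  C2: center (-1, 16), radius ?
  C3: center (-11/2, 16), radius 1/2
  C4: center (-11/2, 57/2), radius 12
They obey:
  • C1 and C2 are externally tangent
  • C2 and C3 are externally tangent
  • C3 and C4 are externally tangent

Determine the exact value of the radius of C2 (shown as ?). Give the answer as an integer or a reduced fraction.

4

1. [ext C1·C2]  r_C2² + 4r_C2 − 32 = 0  ⇒  r_C2 = 4 (r>0 drops 1)
2. [ext C2·C3]  r_C2² + 1r_C2 − 20 = 0  ⇒  r_C2 = 4 (r>0 drops 1)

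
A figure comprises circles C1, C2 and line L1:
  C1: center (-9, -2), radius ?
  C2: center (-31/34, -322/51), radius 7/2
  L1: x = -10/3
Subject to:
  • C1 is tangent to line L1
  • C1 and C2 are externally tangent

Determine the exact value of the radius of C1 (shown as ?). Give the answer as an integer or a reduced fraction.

1. [C1‖L1]  r_C1² − 289/9 = 0  ⇒  r_C1 = 17/3 (r>0 drops 1)
2. [ext C1·C2]  r_C1² + 7r_C1 − 646/9 = 0  ⇒  r_C1 = 17/3 (r>0 drops 1)

17/3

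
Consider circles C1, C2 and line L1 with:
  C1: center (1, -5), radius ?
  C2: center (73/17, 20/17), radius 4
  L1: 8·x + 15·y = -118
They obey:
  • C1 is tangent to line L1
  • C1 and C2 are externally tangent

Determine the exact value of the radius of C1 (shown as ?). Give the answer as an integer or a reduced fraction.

3

1. [C1‖L1]  r_C1² − 9 = 0  ⇒  r_C1 = 3 (r>0 drops 1)
2. [ext C1·C2]  r_C1² + 8r_C1 − 33 = 0  ⇒  r_C1 = 3 (r>0 drops 1)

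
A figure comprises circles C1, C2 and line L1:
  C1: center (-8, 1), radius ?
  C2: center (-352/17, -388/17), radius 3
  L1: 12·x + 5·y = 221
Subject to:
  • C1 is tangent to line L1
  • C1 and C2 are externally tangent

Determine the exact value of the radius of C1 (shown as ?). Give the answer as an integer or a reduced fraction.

24

1. [C1‖L1]  r_C1² − 576 = 0  ⇒  r_C1 = 24 (r>0 drops 1)
2. [ext C1·C2]  r_C1² + 6r_C1 − 720 = 0  ⇒  r_C1 = 24 (r>0 drops 1)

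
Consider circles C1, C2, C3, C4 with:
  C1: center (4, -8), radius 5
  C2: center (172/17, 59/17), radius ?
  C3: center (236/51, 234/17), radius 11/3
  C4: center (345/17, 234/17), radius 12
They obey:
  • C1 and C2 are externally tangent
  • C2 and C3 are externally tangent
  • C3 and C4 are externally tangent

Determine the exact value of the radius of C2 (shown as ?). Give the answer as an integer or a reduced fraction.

8

1. [ext C1·C2]  r_C2² + 10r_C2 − 144 = 0  ⇒  r_C2 = 8 (r>0 drops 1)
2. [ext C2·C3]  r_C2² + (22/3)r_C2 − 368/3 = 0  ⇒  r_C2 = 8 (r>0 drops 1)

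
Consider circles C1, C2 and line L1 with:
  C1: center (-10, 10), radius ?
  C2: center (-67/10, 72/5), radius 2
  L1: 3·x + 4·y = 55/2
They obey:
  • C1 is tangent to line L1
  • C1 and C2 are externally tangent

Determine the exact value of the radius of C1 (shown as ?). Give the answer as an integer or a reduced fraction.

1. [C1‖L1]  r_C1² − 49/4 = 0  ⇒  r_C1 = 7/2 (r>0 drops 1)
2. [ext C1·C2]  r_C1² + 4r_C1 − 105/4 = 0  ⇒  r_C1 = 7/2 (r>0 drops 1)

7/2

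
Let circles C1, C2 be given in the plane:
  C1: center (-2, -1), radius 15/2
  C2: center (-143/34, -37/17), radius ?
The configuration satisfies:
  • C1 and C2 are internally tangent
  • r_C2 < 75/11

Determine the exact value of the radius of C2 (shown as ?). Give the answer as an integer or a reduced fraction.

1. [int C1,C2]  r_C2² − 15r_C2 + 50 = 0  ⇒  r_C2 = 5 or 10
2. given r_C2 < 75/11: keep 5

5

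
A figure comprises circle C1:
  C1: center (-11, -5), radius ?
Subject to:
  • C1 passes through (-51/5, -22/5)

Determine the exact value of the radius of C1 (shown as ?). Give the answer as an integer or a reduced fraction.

1. [C1∋P]  r_C1² − 1 = 0  ⇒  r_C1 = 1 (r>0 drops 1)

1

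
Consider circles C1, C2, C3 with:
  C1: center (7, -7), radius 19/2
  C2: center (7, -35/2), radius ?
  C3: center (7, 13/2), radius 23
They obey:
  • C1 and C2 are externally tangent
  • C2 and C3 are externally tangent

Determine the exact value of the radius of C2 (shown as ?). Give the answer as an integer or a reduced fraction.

1. [ext C1·C2]  r_C2² + 19r_C2 − 20 = 0  ⇒  r_C2 = 1 (r>0 drops 1)
2. [ext C2·C3]  r_C2² + 46r_C2 − 47 = 0  ⇒  r_C2 = 1 (r>0 drops 1)

1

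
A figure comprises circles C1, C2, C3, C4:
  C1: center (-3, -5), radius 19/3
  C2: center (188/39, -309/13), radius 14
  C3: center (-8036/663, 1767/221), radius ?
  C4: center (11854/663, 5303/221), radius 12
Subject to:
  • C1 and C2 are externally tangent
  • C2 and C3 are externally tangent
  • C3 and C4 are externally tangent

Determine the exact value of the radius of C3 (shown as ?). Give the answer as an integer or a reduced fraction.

1. [ext C2·C3]  r_C3² + 28r_C3 − 1100 = 0  ⇒  r_C3 = 22 (r>0 drops 1)
2. [ext C3·C4]  r_C3² + 24r_C3 − 1012 = 0  ⇒  r_C3 = 22 (r>0 drops 1)

22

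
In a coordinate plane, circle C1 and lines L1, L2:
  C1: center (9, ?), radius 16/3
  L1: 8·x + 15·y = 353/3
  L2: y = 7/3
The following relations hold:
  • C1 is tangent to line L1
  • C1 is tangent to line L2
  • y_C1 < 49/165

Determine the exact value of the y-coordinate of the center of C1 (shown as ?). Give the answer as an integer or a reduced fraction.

-3

1. [C1‖L1]  y_C1² − (274/45)y_C1 − 409/15 = 0  ⇒  y_C1 = -3 or 409/45
2. [C1‖L2]  y_C1² − (14/3)y_C1 − 23 = 0  ⇒  y_C1 = -3 or 23/3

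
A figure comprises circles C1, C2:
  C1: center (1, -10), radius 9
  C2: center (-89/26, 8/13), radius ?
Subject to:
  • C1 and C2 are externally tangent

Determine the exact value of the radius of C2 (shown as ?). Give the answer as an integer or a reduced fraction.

1. [ext C1·C2]  r_C2² + 18r_C2 − 205/4 = 0  ⇒  r_C2 = 5/2 (r>0 drops 1)

5/2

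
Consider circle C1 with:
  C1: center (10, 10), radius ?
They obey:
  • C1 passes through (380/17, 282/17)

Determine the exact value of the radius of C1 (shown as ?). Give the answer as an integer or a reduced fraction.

1. [C1∋P]  r_C1² − 196 = 0  ⇒  r_C1 = 14 (r>0 drops 1)

14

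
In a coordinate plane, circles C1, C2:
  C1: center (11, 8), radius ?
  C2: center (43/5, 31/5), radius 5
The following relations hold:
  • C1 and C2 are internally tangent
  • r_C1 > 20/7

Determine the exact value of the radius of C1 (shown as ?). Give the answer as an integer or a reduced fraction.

8

1. [int C1,C2]  r_C1² − 10r_C1 + 16 = 0  ⇒  r_C1 = 2 or 8
2. given r_C1 > 20/7: keep 8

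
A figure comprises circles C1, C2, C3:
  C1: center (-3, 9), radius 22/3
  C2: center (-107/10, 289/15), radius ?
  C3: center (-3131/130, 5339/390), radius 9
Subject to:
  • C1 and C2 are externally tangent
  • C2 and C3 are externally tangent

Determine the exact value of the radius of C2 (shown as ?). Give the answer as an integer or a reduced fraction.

1. [ext C1·C2]  r_C2² + (44/3)r_C2 − 1331/12 = 0  ⇒  r_C2 = 11/2 (r>0 drops 1)
2. [ext C2·C3]  r_C2² + 18r_C2 − 517/4 = 0  ⇒  r_C2 = 11/2 (r>0 drops 1)

11/2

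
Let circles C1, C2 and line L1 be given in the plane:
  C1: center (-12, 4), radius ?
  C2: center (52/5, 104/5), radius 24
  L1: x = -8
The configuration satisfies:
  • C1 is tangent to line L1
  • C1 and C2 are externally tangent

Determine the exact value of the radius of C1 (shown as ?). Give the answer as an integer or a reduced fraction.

1. [C1‖L1]  r_C1² − 16 = 0  ⇒  r_C1 = 4 (r>0 drops 1)
2. [ext C1·C2]  r_C1² + 48r_C1 − 208 = 0  ⇒  r_C1 = 4 (r>0 drops 1)

4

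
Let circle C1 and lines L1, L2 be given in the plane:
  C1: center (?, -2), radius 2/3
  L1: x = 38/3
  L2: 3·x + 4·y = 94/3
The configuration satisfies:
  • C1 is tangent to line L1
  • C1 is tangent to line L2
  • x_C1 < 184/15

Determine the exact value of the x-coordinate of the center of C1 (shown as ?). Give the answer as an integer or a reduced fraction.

12

1. [C1‖L1]  x_C1² − (76/3)x_C1 + 160 = 0  ⇒  x_C1 = 12 or 40/3
2. [C1‖L2]  x_C1² − (236/9)x_C1 + 512/3 = 0  ⇒  x_C1 = 12 or 128/9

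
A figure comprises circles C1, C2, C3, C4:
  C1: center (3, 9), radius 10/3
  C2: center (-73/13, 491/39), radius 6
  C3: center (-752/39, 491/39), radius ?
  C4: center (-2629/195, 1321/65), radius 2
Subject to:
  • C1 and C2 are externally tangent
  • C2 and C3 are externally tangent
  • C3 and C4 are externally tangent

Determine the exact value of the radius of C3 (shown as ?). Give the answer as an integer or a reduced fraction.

1. [ext C2·C3]  r_C3² + 12r_C3 − 1357/9 = 0  ⇒  r_C3 = 23/3 (r>0 drops 1)
2. [ext C3·C4]  r_C3² + 4r_C3 − 805/9 = 0  ⇒  r_C3 = 23/3 (r>0 drops 1)

23/3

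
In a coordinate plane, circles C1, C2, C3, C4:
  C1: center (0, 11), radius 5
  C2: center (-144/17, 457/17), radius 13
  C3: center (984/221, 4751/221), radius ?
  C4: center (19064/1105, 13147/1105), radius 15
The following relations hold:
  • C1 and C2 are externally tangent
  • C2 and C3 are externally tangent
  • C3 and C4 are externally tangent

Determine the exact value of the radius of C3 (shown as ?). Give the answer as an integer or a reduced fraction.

1. [ext C2·C3]  r_C3² + 26r_C3 − 27 = 0  ⇒  r_C3 = 1 (r>0 drops 1)
2. [ext C3·C4]  r_C3² + 30r_C3 − 31 = 0  ⇒  r_C3 = 1 (r>0 drops 1)

1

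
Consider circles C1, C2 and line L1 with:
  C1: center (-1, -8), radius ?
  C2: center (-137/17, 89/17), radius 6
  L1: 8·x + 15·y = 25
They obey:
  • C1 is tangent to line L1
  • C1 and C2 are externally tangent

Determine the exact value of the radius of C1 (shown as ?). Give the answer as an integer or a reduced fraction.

1. [C1‖L1]  r_C1² − 81 = 0  ⇒  r_C1 = 9 (r>0 drops 1)
2. [ext C1·C2]  r_C1² + 12r_C1 − 189 = 0  ⇒  r_C1 = 9 (r>0 drops 1)

9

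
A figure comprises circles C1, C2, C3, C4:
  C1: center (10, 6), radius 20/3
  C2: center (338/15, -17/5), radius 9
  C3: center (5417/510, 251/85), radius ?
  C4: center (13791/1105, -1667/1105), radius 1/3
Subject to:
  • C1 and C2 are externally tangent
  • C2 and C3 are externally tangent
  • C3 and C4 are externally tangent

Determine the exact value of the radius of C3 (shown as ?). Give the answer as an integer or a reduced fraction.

9/2

1. [ext C2·C3]  r_C3² + 18r_C3 − 405/4 = 0  ⇒  r_C3 = 9/2 (r>0 drops 1)
2. [ext C3·C4]  r_C3² + (2/3)r_C3 − 93/4 = 0  ⇒  r_C3 = 9/2 (r>0 drops 1)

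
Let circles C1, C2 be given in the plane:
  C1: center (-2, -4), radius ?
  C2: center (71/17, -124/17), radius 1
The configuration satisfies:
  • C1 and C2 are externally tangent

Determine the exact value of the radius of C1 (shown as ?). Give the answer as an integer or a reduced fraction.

6

1. [ext C1·C2]  r_C1² + 2r_C1 − 48 = 0  ⇒  r_C1 = 6 (r>0 drops 1)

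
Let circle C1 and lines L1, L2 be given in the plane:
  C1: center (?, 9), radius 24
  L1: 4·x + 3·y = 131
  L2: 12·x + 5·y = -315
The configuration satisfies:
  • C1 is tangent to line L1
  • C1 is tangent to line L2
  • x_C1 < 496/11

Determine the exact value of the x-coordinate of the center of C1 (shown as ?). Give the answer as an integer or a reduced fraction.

1. [C1‖L1]  x_C1² − 52x_C1 − 224 = 0  ⇒  x_C1 = -4 or 56
2. [C1‖L2]  x_C1² + 60x_C1 + 224 = 0  ⇒  x_C1 = -56 or -4

-4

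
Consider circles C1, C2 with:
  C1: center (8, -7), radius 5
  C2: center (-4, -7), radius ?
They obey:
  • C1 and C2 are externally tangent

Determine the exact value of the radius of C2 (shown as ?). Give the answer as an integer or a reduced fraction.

1. [ext C1·C2]  r_C2² + 10r_C2 − 119 = 0  ⇒  r_C2 = 7 (r>0 drops 1)

7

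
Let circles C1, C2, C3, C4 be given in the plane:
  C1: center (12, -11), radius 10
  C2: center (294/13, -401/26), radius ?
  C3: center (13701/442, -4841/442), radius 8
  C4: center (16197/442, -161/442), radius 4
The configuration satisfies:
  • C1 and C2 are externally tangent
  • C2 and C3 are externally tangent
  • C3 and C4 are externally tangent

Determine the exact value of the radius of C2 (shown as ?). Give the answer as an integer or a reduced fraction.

1. [ext C1·C2]  r_C2² + 20r_C2 − 129/4 = 0  ⇒  r_C2 = 3/2 (r>0 drops 1)
2. [ext C2·C3]  r_C2² + 16r_C2 − 105/4 = 0  ⇒  r_C2 = 3/2 (r>0 drops 1)

3/2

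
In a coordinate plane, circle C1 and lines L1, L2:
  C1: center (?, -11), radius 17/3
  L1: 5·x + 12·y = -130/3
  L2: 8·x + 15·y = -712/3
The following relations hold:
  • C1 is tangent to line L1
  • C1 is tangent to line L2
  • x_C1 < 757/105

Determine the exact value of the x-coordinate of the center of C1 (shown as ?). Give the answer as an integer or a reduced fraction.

3

1. [C1‖L1]  x_C1² − (532/15)x_C1 + 487/5 = 0  ⇒  x_C1 = 3 or 487/15
2. [C1‖L2]  x_C1² + (217/12)x_C1 − 253/4 = 0  ⇒  x_C1 = -253/12 or 3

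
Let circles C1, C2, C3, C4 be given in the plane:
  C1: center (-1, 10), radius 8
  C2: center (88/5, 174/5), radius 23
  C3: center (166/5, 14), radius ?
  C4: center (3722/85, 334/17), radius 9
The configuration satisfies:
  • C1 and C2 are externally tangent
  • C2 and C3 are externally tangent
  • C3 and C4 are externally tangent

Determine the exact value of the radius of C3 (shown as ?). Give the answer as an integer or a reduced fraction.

3

1. [ext C2·C3]  r_C3² + 46r_C3 − 147 = 0  ⇒  r_C3 = 3 (r>0 drops 1)
2. [ext C3·C4]  r_C3² + 18r_C3 − 63 = 0  ⇒  r_C3 = 3 (r>0 drops 1)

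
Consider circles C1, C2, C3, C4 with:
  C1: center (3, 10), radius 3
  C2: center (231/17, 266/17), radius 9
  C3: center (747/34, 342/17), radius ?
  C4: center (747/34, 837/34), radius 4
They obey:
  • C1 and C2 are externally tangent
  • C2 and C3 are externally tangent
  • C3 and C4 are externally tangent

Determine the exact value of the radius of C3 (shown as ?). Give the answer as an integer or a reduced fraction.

1/2

1. [ext C2·C3]  r_C3² + 18r_C3 − 37/4 = 0  ⇒  r_C3 = 1/2 (r>0 drops 1)
2. [ext C3·C4]  r_C3² + 8r_C3 − 17/4 = 0  ⇒  r_C3 = 1/2 (r>0 drops 1)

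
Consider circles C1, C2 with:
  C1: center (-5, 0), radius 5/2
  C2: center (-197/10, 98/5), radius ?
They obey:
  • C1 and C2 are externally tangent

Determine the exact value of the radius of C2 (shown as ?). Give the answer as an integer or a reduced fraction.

1. [ext C1·C2]  r_C2² + 5r_C2 − 594 = 0  ⇒  r_C2 = 22 (r>0 drops 1)

22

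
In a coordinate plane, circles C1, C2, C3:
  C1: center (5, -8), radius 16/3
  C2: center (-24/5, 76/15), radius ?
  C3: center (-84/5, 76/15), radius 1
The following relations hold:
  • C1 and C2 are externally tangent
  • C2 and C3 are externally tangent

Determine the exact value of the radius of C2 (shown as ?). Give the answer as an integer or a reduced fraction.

11

1. [ext C1·C2]  r_C2² + (32/3)r_C2 − 715/3 = 0  ⇒  r_C2 = 11 (r>0 drops 1)
2. [ext C2·C3]  r_C2² + 2r_C2 − 143 = 0  ⇒  r_C2 = 11 (r>0 drops 1)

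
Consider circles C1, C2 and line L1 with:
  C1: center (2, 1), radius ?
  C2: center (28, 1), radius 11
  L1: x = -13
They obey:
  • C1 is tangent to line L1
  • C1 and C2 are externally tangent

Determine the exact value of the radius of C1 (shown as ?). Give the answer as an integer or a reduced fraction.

1. [C1‖L1]  r_C1² − 225 = 0  ⇒  r_C1 = 15 (r>0 drops 1)
2. [ext C1·C2]  r_C1² + 22r_C1 − 555 = 0  ⇒  r_C1 = 15 (r>0 drops 1)

15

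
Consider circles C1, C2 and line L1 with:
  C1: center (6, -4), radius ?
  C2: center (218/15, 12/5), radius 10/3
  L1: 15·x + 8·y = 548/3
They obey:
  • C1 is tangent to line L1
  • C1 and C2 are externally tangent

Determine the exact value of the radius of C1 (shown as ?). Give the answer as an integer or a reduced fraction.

1. [C1‖L1]  r_C1² − 484/9 = 0  ⇒  r_C1 = 22/3 (r>0 drops 1)
2. [ext C1·C2]  r_C1² + (20/3)r_C1 − 308/3 = 0  ⇒  r_C1 = 22/3 (r>0 drops 1)

22/3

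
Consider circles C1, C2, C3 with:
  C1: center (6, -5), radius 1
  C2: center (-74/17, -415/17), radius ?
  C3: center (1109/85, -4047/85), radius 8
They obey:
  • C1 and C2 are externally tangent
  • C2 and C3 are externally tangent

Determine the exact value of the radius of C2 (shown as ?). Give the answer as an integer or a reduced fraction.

1. [ext C1·C2]  r_C2² + 2r_C2 − 483 = 0  ⇒  r_C2 = 21 (r>0 drops 1)
2. [ext C2·C3]  r_C2² + 16r_C2 − 777 = 0  ⇒  r_C2 = 21 (r>0 drops 1)

21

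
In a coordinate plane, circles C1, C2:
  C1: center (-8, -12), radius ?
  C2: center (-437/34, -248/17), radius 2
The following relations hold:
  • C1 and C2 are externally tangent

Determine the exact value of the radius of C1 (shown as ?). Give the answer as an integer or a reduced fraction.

7/2

1. [ext C1·C2]  r_C1² + 4r_C1 − 105/4 = 0  ⇒  r_C1 = 7/2 (r>0 drops 1)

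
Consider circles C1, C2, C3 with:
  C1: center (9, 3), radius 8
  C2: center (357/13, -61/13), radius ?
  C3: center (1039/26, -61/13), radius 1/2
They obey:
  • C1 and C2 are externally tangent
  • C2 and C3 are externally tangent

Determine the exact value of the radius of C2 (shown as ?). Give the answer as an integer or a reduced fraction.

12

1. [ext C1·C2]  r_C2² + 16r_C2 − 336 = 0  ⇒  r_C2 = 12 (r>0 drops 1)
2. [ext C2·C3]  r_C2² + 1r_C2 − 156 = 0  ⇒  r_C2 = 12 (r>0 drops 1)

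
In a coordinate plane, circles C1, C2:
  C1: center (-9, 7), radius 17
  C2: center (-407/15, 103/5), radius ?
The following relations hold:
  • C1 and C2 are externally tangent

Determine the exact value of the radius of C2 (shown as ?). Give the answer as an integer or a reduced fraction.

17/3

1. [ext C1·C2]  r_C2² + 34r_C2 − 2023/9 = 0  ⇒  r_C2 = 17/3 (r>0 drops 1)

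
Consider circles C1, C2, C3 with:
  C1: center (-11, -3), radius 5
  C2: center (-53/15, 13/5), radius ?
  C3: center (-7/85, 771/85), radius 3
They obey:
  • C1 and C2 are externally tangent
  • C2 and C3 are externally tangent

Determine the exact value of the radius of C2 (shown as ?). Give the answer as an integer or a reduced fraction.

1. [ext C1·C2]  r_C2² + 10r_C2 − 559/9 = 0  ⇒  r_C2 = 13/3 (r>0 drops 1)
2. [ext C2·C3]  r_C2² + 6r_C2 − 403/9 = 0  ⇒  r_C2 = 13/3 (r>0 drops 1)

13/3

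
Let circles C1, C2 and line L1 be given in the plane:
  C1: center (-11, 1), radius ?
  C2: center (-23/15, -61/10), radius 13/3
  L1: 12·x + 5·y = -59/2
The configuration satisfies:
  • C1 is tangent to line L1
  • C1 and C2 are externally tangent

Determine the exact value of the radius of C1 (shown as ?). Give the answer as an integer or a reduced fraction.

1. [C1‖L1]  r_C1² − 225/4 = 0  ⇒  r_C1 = 15/2 (r>0 drops 1)
2. [ext C1·C2]  r_C1² + (26/3)r_C1 − 485/4 = 0  ⇒  r_C1 = 15/2 (r>0 drops 1)

15/2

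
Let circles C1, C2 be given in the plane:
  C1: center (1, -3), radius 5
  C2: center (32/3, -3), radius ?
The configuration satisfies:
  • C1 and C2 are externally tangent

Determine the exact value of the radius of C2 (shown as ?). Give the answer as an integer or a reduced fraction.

1. [ext C1·C2]  r_C2² + 10r_C2 − 616/9 = 0  ⇒  r_C2 = 14/3 (r>0 drops 1)

14/3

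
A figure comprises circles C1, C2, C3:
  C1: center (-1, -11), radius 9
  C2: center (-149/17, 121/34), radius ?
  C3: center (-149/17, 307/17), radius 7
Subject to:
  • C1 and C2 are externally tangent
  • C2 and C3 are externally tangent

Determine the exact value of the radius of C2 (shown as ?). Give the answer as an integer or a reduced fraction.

1. [ext C1·C2]  r_C2² + 18r_C2 − 765/4 = 0  ⇒  r_C2 = 15/2 (r>0 drops 1)
2. [ext C2·C3]  r_C2² + 14r_C2 − 645/4 = 0  ⇒  r_C2 = 15/2 (r>0 drops 1)

15/2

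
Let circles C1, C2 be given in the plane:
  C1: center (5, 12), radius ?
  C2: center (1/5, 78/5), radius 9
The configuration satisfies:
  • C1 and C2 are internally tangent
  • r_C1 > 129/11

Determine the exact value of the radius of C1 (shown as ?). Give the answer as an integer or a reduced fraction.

15

1. [int C1,C2]  r_C1² − 18r_C1 + 45 = 0  ⇒  r_C1 = 3 or 15
2. given r_C1 > 129/11: keep 15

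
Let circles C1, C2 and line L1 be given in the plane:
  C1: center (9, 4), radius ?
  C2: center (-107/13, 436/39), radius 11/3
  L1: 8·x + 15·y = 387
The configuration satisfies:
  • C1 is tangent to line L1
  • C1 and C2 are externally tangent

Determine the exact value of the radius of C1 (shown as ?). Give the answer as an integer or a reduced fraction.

1. [C1‖L1]  r_C1² − 225 = 0  ⇒  r_C1 = 15 (r>0 drops 1)
2. [ext C1·C2]  r_C1² + (22/3)r_C1 − 335 = 0  ⇒  r_C1 = 15 (r>0 drops 1)

15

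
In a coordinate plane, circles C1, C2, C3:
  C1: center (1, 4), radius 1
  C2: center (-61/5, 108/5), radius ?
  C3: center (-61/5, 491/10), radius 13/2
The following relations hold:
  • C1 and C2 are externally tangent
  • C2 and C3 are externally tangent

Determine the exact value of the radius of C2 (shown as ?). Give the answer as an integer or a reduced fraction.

1. [ext C1·C2]  r_C2² + 2r_C2 − 483 = 0  ⇒  r_C2 = 21 (r>0 drops 1)
2. [ext C2·C3]  r_C2² + 13r_C2 − 714 = 0  ⇒  r_C2 = 21 (r>0 drops 1)

21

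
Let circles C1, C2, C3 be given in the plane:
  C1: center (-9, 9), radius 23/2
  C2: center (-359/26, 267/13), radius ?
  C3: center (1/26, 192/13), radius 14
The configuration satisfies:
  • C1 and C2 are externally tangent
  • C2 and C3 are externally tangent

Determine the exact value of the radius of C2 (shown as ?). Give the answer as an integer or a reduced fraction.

1

1. [ext C1·C2]  r_C2² + 23r_C2 − 24 = 0  ⇒  r_C2 = 1 (r>0 drops 1)
2. [ext C2·C3]  r_C2² + 28r_C2 − 29 = 0  ⇒  r_C2 = 1 (r>0 drops 1)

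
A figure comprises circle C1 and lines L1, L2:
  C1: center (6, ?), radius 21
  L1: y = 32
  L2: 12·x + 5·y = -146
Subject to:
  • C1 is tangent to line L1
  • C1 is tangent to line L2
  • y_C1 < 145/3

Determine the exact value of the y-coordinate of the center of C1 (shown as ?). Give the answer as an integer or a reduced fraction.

11

1. [C1‖L1]  y_C1² − 64y_C1 + 583 = 0  ⇒  y_C1 = 11 or 53
2. [C1‖L2]  y_C1² + (436/5)y_C1 − 5401/5 = 0  ⇒  y_C1 = -491/5 or 11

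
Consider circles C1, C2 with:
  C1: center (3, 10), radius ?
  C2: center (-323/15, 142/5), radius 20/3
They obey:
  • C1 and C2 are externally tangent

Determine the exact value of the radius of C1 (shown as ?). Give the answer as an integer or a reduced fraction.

1. [ext C1·C2]  r_C1² + (40/3)r_C1 − 896 = 0  ⇒  r_C1 = 24 (r>0 drops 1)

24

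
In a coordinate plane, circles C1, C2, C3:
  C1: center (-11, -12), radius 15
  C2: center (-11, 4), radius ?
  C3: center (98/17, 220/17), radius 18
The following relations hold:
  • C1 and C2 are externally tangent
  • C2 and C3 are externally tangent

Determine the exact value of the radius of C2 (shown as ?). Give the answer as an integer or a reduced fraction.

1. [ext C1·C2]  r_C2² + 30r_C2 − 31 = 0  ⇒  r_C2 = 1 (r>0 drops 1)
2. [ext C2·C3]  r_C2² + 36r_C2 − 37 = 0  ⇒  r_C2 = 1 (r>0 drops 1)

1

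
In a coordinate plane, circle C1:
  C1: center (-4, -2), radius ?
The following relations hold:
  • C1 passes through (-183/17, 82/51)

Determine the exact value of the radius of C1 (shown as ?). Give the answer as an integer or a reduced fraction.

1. [C1∋P]  r_C1² − 529/9 = 0  ⇒  r_C1 = 23/3 (r>0 drops 1)

23/3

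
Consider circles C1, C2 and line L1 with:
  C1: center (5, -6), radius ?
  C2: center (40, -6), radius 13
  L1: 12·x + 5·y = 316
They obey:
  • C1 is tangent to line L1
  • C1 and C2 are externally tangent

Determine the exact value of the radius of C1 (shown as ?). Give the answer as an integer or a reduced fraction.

22

1. [C1‖L1]  r_C1² − 484 = 0  ⇒  r_C1 = 22 (r>0 drops 1)
2. [ext C1·C2]  r_C1² + 26r_C1 − 1056 = 0  ⇒  r_C1 = 22 (r>0 drops 1)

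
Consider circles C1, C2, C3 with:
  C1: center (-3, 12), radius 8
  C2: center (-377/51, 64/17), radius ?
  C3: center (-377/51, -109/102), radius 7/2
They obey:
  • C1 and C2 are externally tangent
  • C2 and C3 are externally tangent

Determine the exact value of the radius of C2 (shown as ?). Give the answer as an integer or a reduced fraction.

1. [ext C1·C2]  r_C2² + 16r_C2 − 208/9 = 0  ⇒  r_C2 = 4/3 (r>0 drops 1)
2. [ext C2·C3]  r_C2² + 7r_C2 − 100/9 = 0  ⇒  r_C2 = 4/3 (r>0 drops 1)

4/3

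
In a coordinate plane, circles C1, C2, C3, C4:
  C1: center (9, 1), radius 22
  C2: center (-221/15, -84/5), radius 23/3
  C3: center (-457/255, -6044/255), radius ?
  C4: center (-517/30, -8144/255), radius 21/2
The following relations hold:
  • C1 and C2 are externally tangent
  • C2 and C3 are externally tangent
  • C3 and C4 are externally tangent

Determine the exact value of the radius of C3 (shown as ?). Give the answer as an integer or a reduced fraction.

7

1. [ext C2·C3]  r_C3² + (46/3)r_C3 − 469/3 = 0  ⇒  r_C3 = 7 (r>0 drops 1)
2. [ext C3·C4]  r_C3² + 21r_C3 − 196 = 0  ⇒  r_C3 = 7 (r>0 drops 1)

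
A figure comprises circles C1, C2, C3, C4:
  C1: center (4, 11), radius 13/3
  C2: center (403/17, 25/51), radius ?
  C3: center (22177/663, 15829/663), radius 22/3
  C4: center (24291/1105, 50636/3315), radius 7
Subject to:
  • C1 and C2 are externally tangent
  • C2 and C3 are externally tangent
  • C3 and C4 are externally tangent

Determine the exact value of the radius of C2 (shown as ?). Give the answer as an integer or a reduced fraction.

1. [ext C1·C2]  r_C2² + (26/3)r_C2 − 480 = 0  ⇒  r_C2 = 18 (r>0 drops 1)
2. [ext C2·C3]  r_C2² + (44/3)r_C2 − 588 = 0  ⇒  r_C2 = 18 (r>0 drops 1)

18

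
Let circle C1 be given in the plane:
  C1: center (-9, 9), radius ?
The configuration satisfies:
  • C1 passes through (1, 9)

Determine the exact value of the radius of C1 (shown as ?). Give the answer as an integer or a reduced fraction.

10

1. [C1∋P]  r_C1² − 100 = 0  ⇒  r_C1 = 10 (r>0 drops 1)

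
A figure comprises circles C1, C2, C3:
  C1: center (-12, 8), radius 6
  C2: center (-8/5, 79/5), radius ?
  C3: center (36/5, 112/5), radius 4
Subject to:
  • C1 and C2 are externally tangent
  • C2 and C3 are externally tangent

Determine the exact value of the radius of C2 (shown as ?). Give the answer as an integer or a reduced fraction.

7

1. [ext C1·C2]  r_C2² + 12r_C2 − 133 = 0  ⇒  r_C2 = 7 (r>0 drops 1)
2. [ext C2·C3]  r_C2² + 8r_C2 − 105 = 0  ⇒  r_C2 = 7 (r>0 drops 1)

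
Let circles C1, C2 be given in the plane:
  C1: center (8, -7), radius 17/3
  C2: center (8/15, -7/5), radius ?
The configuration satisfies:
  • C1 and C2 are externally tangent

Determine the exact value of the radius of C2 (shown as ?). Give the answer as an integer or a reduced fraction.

1. [ext C1·C2]  r_C2² + (34/3)r_C2 − 55 = 0  ⇒  r_C2 = 11/3 (r>0 drops 1)

11/3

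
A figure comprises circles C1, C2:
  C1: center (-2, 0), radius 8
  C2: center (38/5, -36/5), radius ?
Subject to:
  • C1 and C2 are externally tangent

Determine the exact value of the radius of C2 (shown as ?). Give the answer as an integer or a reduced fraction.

4

1. [ext C1·C2]  r_C2² + 16r_C2 − 80 = 0  ⇒  r_C2 = 4 (r>0 drops 1)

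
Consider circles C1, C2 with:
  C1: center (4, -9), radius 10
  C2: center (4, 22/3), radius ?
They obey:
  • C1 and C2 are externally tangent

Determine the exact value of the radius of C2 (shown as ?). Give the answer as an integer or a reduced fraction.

1. [ext C1·C2]  r_C2² + 20r_C2 − 1501/9 = 0  ⇒  r_C2 = 19/3 (r>0 drops 1)

19/3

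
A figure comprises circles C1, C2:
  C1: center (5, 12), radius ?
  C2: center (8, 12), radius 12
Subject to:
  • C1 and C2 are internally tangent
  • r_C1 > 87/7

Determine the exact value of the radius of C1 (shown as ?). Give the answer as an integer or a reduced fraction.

15

1. [int C1,C2]  r_C1² − 24r_C1 + 135 = 0  ⇒  r_C1 = 9 or 15
2. given r_C1 > 87/7: keep 15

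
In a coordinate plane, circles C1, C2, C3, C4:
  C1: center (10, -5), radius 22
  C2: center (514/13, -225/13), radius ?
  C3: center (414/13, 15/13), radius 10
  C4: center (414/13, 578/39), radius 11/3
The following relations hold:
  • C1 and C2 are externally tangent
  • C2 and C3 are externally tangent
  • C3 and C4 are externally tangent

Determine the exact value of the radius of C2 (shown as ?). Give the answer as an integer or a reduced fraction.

1. [ext C1·C2]  r_C2² + 44r_C2 − 540 = 0  ⇒  r_C2 = 10 (r>0 drops 1)
2. [ext C2·C3]  r_C2² + 20r_C2 − 300 = 0  ⇒  r_C2 = 10 (r>0 drops 1)

10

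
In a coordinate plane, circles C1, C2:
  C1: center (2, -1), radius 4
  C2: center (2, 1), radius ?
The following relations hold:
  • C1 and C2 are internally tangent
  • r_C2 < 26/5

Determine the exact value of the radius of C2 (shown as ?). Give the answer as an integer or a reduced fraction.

1. [int C1,C2]  r_C2² − 8r_C2 + 12 = 0  ⇒  r_C2 = 2 or 6
2. given r_C2 < 26/5: keep 2

2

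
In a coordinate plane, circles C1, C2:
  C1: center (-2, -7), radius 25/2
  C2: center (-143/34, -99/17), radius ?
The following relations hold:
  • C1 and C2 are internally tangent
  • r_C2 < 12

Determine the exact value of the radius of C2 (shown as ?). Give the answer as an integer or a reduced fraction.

1. [int C1,C2]  r_C2² − 25r_C2 + 150 = 0  ⇒  r_C2 = 10 or 15
2. given r_C2 < 12: keep 10

10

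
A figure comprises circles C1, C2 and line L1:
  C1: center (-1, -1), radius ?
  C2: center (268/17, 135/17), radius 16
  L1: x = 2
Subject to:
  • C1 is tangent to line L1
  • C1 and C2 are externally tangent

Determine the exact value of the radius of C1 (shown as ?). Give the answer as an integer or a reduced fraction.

3

1. [C1‖L1]  r_C1² − 9 = 0  ⇒  r_C1 = 3 (r>0 drops 1)
2. [ext C1·C2]  r_C1² + 32r_C1 − 105 = 0  ⇒  r_C1 = 3 (r>0 drops 1)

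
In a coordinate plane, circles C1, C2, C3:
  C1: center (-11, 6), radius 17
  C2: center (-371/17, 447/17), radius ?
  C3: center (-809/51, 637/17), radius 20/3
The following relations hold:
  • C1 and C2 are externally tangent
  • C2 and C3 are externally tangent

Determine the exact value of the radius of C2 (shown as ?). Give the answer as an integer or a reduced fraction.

1. [ext C1·C2]  r_C2² + 34r_C2 − 240 = 0  ⇒  r_C2 = 6 (r>0 drops 1)
2. [ext C2·C3]  r_C2² + (40/3)r_C2 − 116 = 0  ⇒  r_C2 = 6 (r>0 drops 1)

6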